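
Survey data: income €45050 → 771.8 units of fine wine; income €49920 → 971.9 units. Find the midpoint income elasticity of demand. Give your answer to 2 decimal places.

2.24

ΔQ = 971.9 − 771.8 = 200.1; midpoint Q̄ = (771.8 + 971.9)/2 = 871.85.
ΔI = 49920 − 45050 = 4870; midpoint Ī = (45050 + 49920)/2 = 47485.
η = (ΔQ/Q̄) ÷ (ΔI/Ī) = (200.1/871.85) ÷ (4870/47485) = 2.24.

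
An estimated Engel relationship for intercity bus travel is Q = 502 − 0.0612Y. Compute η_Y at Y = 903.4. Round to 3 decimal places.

-0.124

At Y = 903.4: Q = 446.712.
dQ/dY = −0.0612.
η = (dQ/dY)·(Y/Q) = -0.0612 × (903.4/446.712) = -0.124.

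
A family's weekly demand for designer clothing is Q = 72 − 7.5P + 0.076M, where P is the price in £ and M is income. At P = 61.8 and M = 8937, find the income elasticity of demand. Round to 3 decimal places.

2.361

At P = 61.8, M = 8937: Q = 287.712.
Holding P constant, ∂Q/∂M = 0.076.
η_M = (∂Q/∂M)·(M/Q) = 0.076 × (8937/287.712) = 2.361.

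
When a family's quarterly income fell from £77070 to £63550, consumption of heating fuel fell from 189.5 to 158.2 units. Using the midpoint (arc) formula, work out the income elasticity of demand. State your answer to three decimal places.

ΔQ = 158.2 − 189.5 = -31.3; midpoint Q̄ = (189.5 + 158.2)/2 = 173.85.
ΔI = 63550 − 77070 = -13520; midpoint Ī = (77070 + 63550)/2 = 70310.
η = (ΔQ/Q̄) ÷ (ΔI/Ī) = (-31.3/173.85) ÷ (-13520/70310) = 0.936.

0.936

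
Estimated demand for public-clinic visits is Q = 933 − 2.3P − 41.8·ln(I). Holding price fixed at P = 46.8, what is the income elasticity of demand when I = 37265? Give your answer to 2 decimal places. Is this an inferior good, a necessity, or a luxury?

At P = 46.8, I = 37265: Q = 385.381.
Holding P constant, ∂Q/∂I = -41.8/I = -0.0011217.
η_I = (∂Q/∂I)·(I/Q) = -0.0011217 × (37265/385.381) = -0.11.
Since η < 0, this is an inferior good.

-0.11 (inferior good)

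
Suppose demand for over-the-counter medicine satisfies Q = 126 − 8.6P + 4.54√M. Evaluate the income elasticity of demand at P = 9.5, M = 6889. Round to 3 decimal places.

At P = 9.5, M = 6889: Q = 421.120.
Holding P constant, ∂Q/∂M = 4.54/(2√M) = 0.0273494.
η_M = (∂Q/∂M)·(M/Q) = 0.0273494 × (6889/421.120) = 0.447.

0.447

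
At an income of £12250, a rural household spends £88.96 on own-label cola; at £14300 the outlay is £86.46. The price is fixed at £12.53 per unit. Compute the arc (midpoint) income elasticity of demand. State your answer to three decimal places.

-0.185

With a constant price, Q₁ = 88.96/12.53 = 7.100 and Q₂ = 86.46/12.53 = 6.900 (equivalently, work directly with expenditure since P cancels).
Midpoint %ΔQ = (86.46 − 88.96)/87.71 = -0.02850; midpoint %ΔI = (14300 − 12250)/13275 = 0.15443.
η = -0.02850 / 0.15443 = -0.185.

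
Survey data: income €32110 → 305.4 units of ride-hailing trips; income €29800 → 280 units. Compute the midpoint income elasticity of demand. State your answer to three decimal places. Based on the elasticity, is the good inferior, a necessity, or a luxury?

1.163 (luxury)

ΔQ = 280 − 305.4 = -25.4; midpoint Q̄ = (305.4 + 280)/2 = 292.7.
ΔI = 29800 − 32110 = -2310; midpoint Ī = (32110 + 29800)/2 = 30955.
η = (ΔQ/Q̄) ÷ (ΔI/Ī) = (-25.4/292.7) ÷ (-2310/30955) = 1.163.
η > 1 ⇒ luxury.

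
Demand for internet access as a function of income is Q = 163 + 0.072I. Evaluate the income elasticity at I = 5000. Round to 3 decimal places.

At I = 5000: Q = 523.000.
dQ/dI = 0.072.
η = (dQ/dI)·(I/Q) = 0.072 × (5000/523.000) = 0.688.

0.688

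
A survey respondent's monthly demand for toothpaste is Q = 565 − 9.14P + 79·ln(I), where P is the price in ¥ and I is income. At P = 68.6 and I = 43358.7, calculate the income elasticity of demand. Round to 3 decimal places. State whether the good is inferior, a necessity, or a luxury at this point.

At P = 68.6, I = 43358.7: Q = 781.500.
Holding P constant, ∂Q/∂I = 79/I = 0.00182201.
η_I = (∂Q/∂I)·(I/Q) = 0.00182201 × (43358.7/781.500) = 0.101.
Since 0 < η < 1, this is a necessity.

0.101 (necessity)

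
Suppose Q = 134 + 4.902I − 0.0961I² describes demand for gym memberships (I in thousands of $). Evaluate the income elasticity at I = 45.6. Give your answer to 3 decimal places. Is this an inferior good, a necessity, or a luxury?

-1.117 (inferior good)

At I = 45.6: Q = 157.7047.
dQ/dI = 4.902 − 0.1922I = -3.86232.
η = (dQ/dI)·(I/Q) = -3.86232 × (45.6/157.7047) = -1.117.
η < 0 ⇒ inferior good.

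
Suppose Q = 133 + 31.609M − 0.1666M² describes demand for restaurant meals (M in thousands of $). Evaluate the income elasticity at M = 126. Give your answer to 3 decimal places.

-0.889

At M = 126: Q = 1470.7924.
dQ/dM = 31.609 − 0.3332M = -10.37420.
η = (dQ/dM)·(M/Q) = -10.37420 × (126/1470.7924) = -0.889.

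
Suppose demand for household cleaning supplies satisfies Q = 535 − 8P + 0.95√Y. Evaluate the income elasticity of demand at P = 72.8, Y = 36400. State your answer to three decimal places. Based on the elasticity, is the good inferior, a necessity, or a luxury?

At P = 72.8, Y = 36400: Q = 133.848.
Holding P constant, ∂Q/∂Y = 0.95/(2√Y) = 0.00248968.
η_Y = (∂Q/∂Y)·(Y/Q) = 0.00248968 × (36400/133.848) = 0.677.
Since 0 < η < 1, this is a necessity.

0.677 (necessity)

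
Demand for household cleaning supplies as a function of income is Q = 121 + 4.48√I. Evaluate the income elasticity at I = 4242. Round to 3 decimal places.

At I = 4242: Q = 412.785.
dQ/dI = 4.48/(2√I) = 0.0343924 at this income.
η = (dQ/dI)·(I/Q) = 0.0343924 × (4242/412.785) = 0.353.

0.353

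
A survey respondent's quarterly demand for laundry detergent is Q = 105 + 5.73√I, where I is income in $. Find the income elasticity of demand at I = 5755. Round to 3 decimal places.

At I = 5755: Q = 539.688.
dQ/dI = 5.73/(2√I) = 0.0377661 at this income.
η = (dQ/dI)·(I/Q) = 0.0377661 × (5755/539.688) = 0.403.

0.403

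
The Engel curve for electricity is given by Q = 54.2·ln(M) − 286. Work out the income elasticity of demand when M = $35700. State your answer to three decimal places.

0.192

At M = 35700: Q = 282.174.
dQ/dM = 54.2/M = 0.00151821 at this income.
η = (dQ/dM)·(M/Q) = 0.00151821 × (35700/282.174) = 0.192.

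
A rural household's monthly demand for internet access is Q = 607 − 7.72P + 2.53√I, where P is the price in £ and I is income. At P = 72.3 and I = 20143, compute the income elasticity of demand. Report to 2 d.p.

At P = 72.3, I = 20143: Q = 407.917.
Holding P constant, ∂Q/∂I = 2.53/(2√I) = 0.00891309.
η_I = (∂Q/∂I)·(I/Q) = 0.00891309 × (20143/407.917) = 0.44.

0.44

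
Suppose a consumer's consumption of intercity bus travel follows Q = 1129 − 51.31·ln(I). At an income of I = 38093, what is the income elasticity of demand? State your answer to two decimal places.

At I = 38093: Q = 587.793.
dQ/dI = -51.31/I = -0.00134697 at this income.
η = (dQ/dI)·(I/Q) = -0.00134697 × (38093/587.793) = -0.09.

-0.09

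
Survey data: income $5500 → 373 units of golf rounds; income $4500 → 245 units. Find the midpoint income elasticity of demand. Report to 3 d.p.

ΔQ = 245 − 373 = -128; midpoint Q̄ = (373 + 245)/2 = 309.
ΔI = 4500 − 5500 = -1000; midpoint Ī = (5500 + 4500)/2 = 5000.
η = (ΔQ/Q̄) ÷ (ΔI/Ī) = (-128/309) ÷ (-1000/5000) = 2.071.

2.071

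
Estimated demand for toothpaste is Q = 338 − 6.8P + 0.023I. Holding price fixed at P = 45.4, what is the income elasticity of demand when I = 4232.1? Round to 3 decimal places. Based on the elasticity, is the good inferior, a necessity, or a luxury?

At P = 45.4, I = 4232.1: Q = 126.618.
Holding P constant, ∂Q/∂I = 0.023.
η_I = (∂Q/∂I)·(I/Q) = 0.023 × (4232.1/126.618) = 0.769.
Since 0 < η < 1, this is a necessity.

0.769 (necessity)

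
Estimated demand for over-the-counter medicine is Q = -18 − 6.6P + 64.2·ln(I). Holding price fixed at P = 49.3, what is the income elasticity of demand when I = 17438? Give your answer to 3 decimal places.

At P = 49.3, I = 17438: Q = 283.623.
Holding P constant, ∂Q/∂I = 64.2/I = 0.00368161.
η_I = (∂Q/∂I)·(I/Q) = 0.00368161 × (17438/283.623) = 0.226.

0.226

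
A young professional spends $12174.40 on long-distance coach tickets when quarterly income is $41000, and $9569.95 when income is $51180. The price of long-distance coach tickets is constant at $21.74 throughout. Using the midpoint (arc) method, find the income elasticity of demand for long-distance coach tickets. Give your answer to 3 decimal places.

-1.085

With a constant price, Q₁ = 12174.40/21.74 = 560.000 and Q₂ = 9569.95/21.74 = 440.200 (equivalently, work directly with expenditure since P cancels).
Midpoint %ΔQ = (9569.95 − 12174.40)/10872.18 = -0.23955; midpoint %ΔI = (51180 − 41000)/46090 = 0.22087.
η = -0.23955 / 0.22087 = -1.085.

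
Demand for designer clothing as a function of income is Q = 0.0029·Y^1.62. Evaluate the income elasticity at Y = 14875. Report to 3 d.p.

For Q = A·Y^β the income elasticity is constant and equal to β.
Here β = 1.62, so η = 1.620.

1.620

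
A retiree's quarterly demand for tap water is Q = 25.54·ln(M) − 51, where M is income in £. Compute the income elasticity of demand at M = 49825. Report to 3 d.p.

0.113

At M = 49825: Q = 225.248.
dQ/dM = 25.54/M = 0.000512594 at this income.
η = (dQ/dM)·(M/Q) = 0.000512594 × (49825/225.248) = 0.113.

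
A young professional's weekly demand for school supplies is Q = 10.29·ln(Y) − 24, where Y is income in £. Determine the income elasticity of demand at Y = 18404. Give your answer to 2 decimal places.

0.13

At Y = 18404: Q = 77.051.
dQ/dY = 10.29/Y = 0.000559118 at this income.
η = (dQ/dY)·(Y/Q) = 0.000559118 × (18404/77.051) = 0.13.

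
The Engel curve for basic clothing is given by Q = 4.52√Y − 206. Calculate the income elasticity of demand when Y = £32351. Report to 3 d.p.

At Y = 32351: Q = 606.985.
dQ/dY = 4.52/(2√Y) = 0.0125651 at this income.
η = (dQ/dY)·(Y/Q) = 0.0125651 × (32351/606.985) = 0.670.

0.670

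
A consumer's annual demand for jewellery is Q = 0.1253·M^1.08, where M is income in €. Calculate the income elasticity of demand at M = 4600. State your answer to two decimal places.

For Q = A·M^β the income elasticity is constant and equal to β.
Here β = 1.08, so η = 1.08.

1.08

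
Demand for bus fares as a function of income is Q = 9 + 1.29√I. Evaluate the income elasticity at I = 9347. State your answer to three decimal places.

0.466

At I = 9347: Q = 133.717.
dQ/dI = 1.29/(2√I) = 0.0066715 at this income.
η = (dQ/dI)·(I/Q) = 0.0066715 × (9347/133.717) = 0.466.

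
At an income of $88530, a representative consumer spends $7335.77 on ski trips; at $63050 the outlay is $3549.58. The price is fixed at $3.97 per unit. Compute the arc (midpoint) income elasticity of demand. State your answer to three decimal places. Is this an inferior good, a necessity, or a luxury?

With a constant price, Q₁ = 7335.77/3.97 = 1847.801 and Q₂ = 3549.58/3.97 = 894.101 (equivalently, work directly with expenditure since P cancels).
Midpoint %ΔQ = (3549.58 − 7335.77)/5442.68 = -0.69565; midpoint %ΔI = (63050 − 88530)/75790 = -0.33619.
η = -0.69565 / -0.33619 = 2.069.
η > 1 ⇒ luxury.

2.069 (luxury)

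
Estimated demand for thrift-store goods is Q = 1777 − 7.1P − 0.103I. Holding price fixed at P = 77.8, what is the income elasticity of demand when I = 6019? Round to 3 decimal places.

-1.025

At P = 77.8, I = 6019: Q = 604.663.
Holding P constant, ∂Q/∂I = −0.103.
η_I = (∂Q/∂I)·(I/Q) = -0.103 × (6019/604.663) = -1.025.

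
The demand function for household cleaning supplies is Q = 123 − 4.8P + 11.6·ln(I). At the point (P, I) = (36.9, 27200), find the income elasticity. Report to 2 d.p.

0.18

At P = 36.9, I = 27200: Q = 64.327.
Holding P constant, ∂Q/∂I = 11.6/I = 0.000426471.
η_I = (∂Q/∂I)·(I/Q) = 0.000426471 × (27200/64.327) = 0.18.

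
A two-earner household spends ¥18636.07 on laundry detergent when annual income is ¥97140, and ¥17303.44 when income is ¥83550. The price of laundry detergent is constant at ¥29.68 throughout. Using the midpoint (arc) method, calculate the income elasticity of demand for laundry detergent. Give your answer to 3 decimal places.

0.493

With a constant price, Q₁ = 18636.07/29.68 = 627.900 and Q₂ = 17303.44/29.68 = 583.000 (equivalently, work directly with expenditure since P cancels).
Midpoint %ΔQ = (17303.44 − 18636.07)/17969.75 = -0.07416; midpoint %ΔI = (83550 − 97140)/90345 = -0.15042.
η = -0.07416 / -0.15042 = 0.493.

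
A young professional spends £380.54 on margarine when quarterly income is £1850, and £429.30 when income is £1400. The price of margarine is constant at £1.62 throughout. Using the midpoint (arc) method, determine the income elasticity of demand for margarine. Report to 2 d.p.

-0.43

With a constant price, Q₁ = 380.54/1.62 = 234.901 and Q₂ = 429.30/1.62 = 265.000 (equivalently, work directly with expenditure since P cancels).
Midpoint %ΔQ = (429.30 − 380.54)/404.92 = 0.12042; midpoint %ΔI = (1400 − 1850)/1625 = -0.27692.
η = 0.12042 / -0.27692 = -0.43.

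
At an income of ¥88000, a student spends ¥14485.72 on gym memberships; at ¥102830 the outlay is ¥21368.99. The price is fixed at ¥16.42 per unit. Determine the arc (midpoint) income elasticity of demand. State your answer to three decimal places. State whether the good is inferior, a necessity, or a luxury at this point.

2.470 (luxury)

With a constant price, Q₁ = 14485.72/16.42 = 882.200 and Q₂ = 21368.99/16.42 = 1301.400 (equivalently, work directly with expenditure since P cancels).
Midpoint %ΔQ = (21368.99 − 14485.72)/17927.36 = 0.38395; midpoint %ΔI = (102830 − 88000)/95415 = 0.15543.
η = 0.38395 / 0.15543 = 2.470.
η > 1 ⇒ luxury.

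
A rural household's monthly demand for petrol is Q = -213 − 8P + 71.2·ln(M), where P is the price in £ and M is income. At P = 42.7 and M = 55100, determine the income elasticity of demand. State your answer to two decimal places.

At P = 42.7, M = 55100: Q = 222.684.
Holding P constant, ∂Q/∂M = 71.2/M = 0.0012922.
η_M = (∂Q/∂M)·(M/Q) = 0.0012922 × (55100/222.684) = 0.32.

0.32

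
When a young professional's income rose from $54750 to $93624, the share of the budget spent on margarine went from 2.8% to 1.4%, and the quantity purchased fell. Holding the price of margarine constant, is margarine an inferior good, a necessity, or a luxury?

Quantity demanded falls as income rises, so η < 0.

inferior good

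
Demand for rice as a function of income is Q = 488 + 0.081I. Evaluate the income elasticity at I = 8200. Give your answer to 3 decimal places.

0.576

At I = 8200: Q = 1152.200.
dQ/dI = 0.081.
η = (dQ/dI)·(I/Q) = 0.081 × (8200/1152.200) = 0.576.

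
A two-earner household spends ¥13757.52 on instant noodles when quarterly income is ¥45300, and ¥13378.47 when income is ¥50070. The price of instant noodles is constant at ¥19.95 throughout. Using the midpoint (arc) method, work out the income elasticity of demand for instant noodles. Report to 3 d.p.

With a constant price, Q₁ = 13757.52/19.95 = 689.600 and Q₂ = 13378.47/19.95 = 670.600 (equivalently, work directly with expenditure since P cancels).
Midpoint %ΔQ = (13378.47 − 13757.52)/13568.00 = -0.02794; midpoint %ΔI = (50070 − 45300)/47685 = 0.10003.
η = -0.02794 / 0.10003 = -0.279.

-0.279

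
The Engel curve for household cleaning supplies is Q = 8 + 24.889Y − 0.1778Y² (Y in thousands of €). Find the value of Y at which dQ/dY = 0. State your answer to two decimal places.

69.99

dQ/dY = 24.889 − 0.3556Y.
The good is inferior where dQ/dY < 0. Setting dQ/dY = 0 gives Y = 24.889 / 0.3556 = 69.99.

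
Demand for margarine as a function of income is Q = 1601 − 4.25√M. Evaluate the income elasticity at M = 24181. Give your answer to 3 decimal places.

-0.351

At M = 24181: Q = 940.115.
dQ/dM = -4.25/(2√M) = -0.0136654 at this income.
η = (dQ/dM)·(M/Q) = -0.0136654 × (24181/940.115) = -0.351.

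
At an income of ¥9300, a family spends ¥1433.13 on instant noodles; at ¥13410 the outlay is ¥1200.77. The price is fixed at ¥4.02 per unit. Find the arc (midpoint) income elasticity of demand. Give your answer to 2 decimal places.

With a constant price, Q₁ = 1433.13/4.02 = 356.500 and Q₂ = 1200.77/4.02 = 298.699 (equivalently, work directly with expenditure since P cancels).
Midpoint %ΔQ = (1200.77 − 1433.13)/1316.95 = -0.17644; midpoint %ΔI = (13410 − 9300)/11355 = 0.36196.
η = -0.17644 / 0.36196 = -0.49.

-0.49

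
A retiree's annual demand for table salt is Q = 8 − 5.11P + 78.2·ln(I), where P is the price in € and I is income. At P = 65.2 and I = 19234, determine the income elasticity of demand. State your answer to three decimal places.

0.175

At P = 65.2, I = 19234: Q = 446.227.
Holding P constant, ∂Q/∂I = 78.2/I = 0.00406572.
η_I = (∂Q/∂I)·(I/Q) = 0.00406572 × (19234/446.227) = 0.175.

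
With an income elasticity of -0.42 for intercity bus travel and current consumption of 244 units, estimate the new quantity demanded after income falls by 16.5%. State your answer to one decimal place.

%ΔQ ≈ η × %ΔI = -0.42 × (-16.5%) = 6.93%.
New Q ≈ 244 × (1 + 0.0693) = 260.9.

260.9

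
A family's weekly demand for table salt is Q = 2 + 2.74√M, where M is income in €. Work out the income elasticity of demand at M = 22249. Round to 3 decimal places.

0.498

At M = 22249: Q = 410.701.
dQ/dM = 2.74/(2√M) = 0.00918471 at this income.
η = (dQ/dM)·(M/Q) = 0.00918471 × (22249/410.701) = 0.498.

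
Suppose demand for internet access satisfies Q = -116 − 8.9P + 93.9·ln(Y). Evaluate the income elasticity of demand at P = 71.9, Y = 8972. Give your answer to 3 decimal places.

0.951

At P = 71.9, Y = 8972: Q = 98.755.
Holding P constant, ∂Q/∂Y = 93.9/Y = 0.0104659.
η_Y = (∂Q/∂Y)·(Y/Q) = 0.0104659 × (8972/98.755) = 0.951.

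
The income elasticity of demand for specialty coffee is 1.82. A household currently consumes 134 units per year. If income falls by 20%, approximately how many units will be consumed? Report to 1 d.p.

85.2

%ΔQ ≈ η × %ΔI = 1.82 × (-20%) = -36.4%.
New Q ≈ 134 × (1 − 0.364) = 85.2.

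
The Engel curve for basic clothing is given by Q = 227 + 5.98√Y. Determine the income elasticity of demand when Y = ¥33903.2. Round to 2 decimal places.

0.41

At Y = 33903.2: Q = 1328.087.
dQ/dY = 5.98/(2√Y) = 0.0162387 at this income.
η = (dQ/dY)·(Y/Q) = 0.0162387 × (33903.2/1328.087) = 0.41.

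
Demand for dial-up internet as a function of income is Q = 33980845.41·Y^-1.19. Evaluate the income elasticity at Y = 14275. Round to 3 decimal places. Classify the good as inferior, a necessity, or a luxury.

For Q = A·Y^β the income elasticity is constant and equal to β.
Here β = -1.19, so η = -1.190.
Since η < 0, the good is an inferior good.

-1.190 (inferior good)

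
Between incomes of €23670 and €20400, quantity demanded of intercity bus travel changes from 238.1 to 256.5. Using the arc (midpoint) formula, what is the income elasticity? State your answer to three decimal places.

ΔQ = 256.5 − 238.1 = 18.4; midpoint Q̄ = (238.1 + 256.5)/2 = 247.3.
ΔI = 20400 − 23670 = -3270; midpoint Ī = (23670 + 20400)/2 = 22035.
η = (ΔQ/Q̄) ÷ (ΔI/Ī) = (18.4/247.3) ÷ (-3270/22035) = -0.501.

-0.501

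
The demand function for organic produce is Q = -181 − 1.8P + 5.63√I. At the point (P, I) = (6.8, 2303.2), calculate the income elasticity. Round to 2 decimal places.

At P = 6.8, I = 2303.2: Q = 76.953.
Holding P constant, ∂Q/∂I = 5.63/(2√I) = 0.058656.
η_I = (∂Q/∂I)·(I/Q) = 0.058656 × (2303.2/76.953) = 1.76.

1.76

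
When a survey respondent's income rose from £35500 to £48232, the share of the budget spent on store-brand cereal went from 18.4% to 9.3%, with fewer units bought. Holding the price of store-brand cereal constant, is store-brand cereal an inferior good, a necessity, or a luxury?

inferior good

Quantity demanded falls as income rises, so η < 0.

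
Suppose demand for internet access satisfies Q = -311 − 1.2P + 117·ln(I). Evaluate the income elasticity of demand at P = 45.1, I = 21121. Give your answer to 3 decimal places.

0.146

At P = 45.1, I = 21121: Q = 799.969.
Holding P constant, ∂Q/∂I = 117/I = 0.00553951.
η_I = (∂Q/∂I)·(I/Q) = 0.00553951 × (21121/799.969) = 0.146.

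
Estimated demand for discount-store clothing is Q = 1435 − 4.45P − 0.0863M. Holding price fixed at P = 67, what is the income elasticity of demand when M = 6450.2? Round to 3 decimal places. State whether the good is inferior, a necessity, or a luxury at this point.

At P = 67, M = 6450.2: Q = 580.198.
Holding P constant, ∂Q/∂M = −0.0863.
η_M = (∂Q/∂M)·(M/Q) = -0.0863 × (6450.2/580.198) = -0.959.
Since η < 0, this is an inferior good.

-0.959 (inferior good)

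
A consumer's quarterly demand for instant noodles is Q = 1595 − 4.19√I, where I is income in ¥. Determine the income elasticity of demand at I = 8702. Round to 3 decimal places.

-0.162

At I = 8702: Q = 1204.138.
dQ/dI = -4.19/(2√I) = -0.0224582 at this income.
η = (dQ/dI)·(I/Q) = -0.0224582 × (8702/1204.138) = -0.162.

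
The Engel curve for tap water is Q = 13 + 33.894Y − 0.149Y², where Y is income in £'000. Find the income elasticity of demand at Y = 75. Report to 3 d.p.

0.504

At Y = 75: Q = 1716.9250.
dQ/dY = 33.894 − 0.298Y = 11.54400.
η = (dQ/dY)·(Y/Q) = 11.54400 × (75/1716.9250) = 0.504.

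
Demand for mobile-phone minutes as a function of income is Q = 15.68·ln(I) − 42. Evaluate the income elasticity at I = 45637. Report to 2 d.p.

At I = 45637: Q = 126.222.
dQ/dI = 15.68/I = 0.000343581 at this income.
η = (dQ/dI)·(I/Q) = 0.000343581 × (45637/126.222) = 0.12.

0.12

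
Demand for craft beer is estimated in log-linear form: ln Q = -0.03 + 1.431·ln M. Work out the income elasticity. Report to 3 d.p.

1.431

In a log-linear demand, the coefficient on ln M is the income elasticity.
So η = 1.431.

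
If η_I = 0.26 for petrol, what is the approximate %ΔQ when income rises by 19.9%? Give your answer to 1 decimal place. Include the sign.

5.2%

%ΔQ ≈ η × %ΔI = 0.26 × 19.9% = 5.2%.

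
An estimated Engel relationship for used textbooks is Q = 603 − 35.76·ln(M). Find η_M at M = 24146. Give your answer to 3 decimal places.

-0.148

At M = 24146: Q = 242.115.
dQ/dM = -35.76/M = -0.00148099 at this income.
η = (dQ/dM)·(M/Q) = -0.00148099 × (24146/242.115) = -0.148.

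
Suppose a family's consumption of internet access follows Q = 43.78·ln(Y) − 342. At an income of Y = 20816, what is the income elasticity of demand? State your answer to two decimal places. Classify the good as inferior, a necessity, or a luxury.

At Y = 20816: Q = 93.325.
dQ/dY = 43.78/Y = 0.00210319 at this income.
η = (dQ/dY)·(Y/Q) = 0.00210319 × (20816/93.325) = 0.47.
Since 0 < η < 1, the good is a necessity.

0.47 (necessity)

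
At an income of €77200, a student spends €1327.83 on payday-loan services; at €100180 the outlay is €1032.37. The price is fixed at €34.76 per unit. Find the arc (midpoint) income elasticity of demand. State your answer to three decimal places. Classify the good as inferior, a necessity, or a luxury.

-0.966 (inferior good)

With a constant price, Q₁ = 1327.83/34.76 = 38.200 and Q₂ = 1032.37/34.76 = 29.700 (equivalently, work directly with expenditure since P cancels).
Midpoint %ΔQ = (1032.37 − 1327.83)/1180.10 = -0.25037; midpoint %ΔI = (100180 − 77200)/88690 = 0.25910.
η = -0.25037 / 0.25910 = -0.966.
η < 0 ⇒ inferior good.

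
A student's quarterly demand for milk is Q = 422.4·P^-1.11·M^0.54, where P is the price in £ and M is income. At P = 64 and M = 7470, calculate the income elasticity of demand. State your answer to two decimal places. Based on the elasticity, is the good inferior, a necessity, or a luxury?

0.54 (necessity)

For a multiplicative demand Q = A·P^α·M^β, the income elasticity is β everywhere.
Here β = 0.54, so η = 0.54.
Since 0 < η < 1, this is a necessity.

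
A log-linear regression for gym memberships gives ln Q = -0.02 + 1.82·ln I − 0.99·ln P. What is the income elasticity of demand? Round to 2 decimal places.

1.82

In a log-linear demand, the coefficient on ln I is the income elasticity.
So η = 1.82.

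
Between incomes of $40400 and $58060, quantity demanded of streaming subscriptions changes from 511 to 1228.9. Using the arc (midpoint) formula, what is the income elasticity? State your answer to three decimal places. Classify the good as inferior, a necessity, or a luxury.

2.300 (luxury)

ΔQ = 1228.9 − 511 = 717.9; midpoint Q̄ = (511 + 1228.9)/2 = 869.95.
ΔI = 58060 − 40400 = 17660; midpoint Ī = (40400 + 58060)/2 = 49230.
η = (ΔQ/Q̄) ÷ (ΔI/Ī) = (717.9/869.95) ÷ (17660/49230) = 2.300.
η > 1 ⇒ luxury.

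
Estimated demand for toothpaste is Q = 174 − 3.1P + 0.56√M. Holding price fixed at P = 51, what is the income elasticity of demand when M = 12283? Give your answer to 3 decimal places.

At P = 51, M = 12283: Q = 77.964.
Holding P constant, ∂Q/∂M = 0.56/(2√M) = 0.00252642.
η_M = (∂Q/∂M)·(M/Q) = 0.00252642 × (12283/77.964) = 0.398.

0.398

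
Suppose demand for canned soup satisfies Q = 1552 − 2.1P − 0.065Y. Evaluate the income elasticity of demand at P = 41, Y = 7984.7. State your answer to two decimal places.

At P = 41, Y = 7984.7: Q = 946.895.
Holding P constant, ∂Q/∂Y = −0.065.
η_Y = (∂Q/∂Y)·(Y/Q) = -0.065 × (7984.7/946.895) = -0.55.

-0.55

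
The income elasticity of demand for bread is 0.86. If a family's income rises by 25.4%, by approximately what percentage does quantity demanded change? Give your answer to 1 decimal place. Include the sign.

21.8%

%ΔQ ≈ η × %ΔI = 0.86 × 25.4% = 21.8%.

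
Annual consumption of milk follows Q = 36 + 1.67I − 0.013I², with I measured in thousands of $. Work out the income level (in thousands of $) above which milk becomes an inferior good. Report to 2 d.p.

64.23

dQ/dI = 1.67 − 0.026I.
The good is inferior where dQ/dI < 0. Setting dQ/dI = 0 gives I = 1.67 / 0.026 = 64.23.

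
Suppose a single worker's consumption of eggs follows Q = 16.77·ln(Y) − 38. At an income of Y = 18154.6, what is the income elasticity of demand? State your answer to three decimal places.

0.133

At Y = 18154.6: Q = 126.458.
dQ/dY = 16.77/Y = 0.000923733 at this income.
η = (dQ/dY)·(Y/Q) = 0.000923733 × (18154.6/126.458) = 0.133.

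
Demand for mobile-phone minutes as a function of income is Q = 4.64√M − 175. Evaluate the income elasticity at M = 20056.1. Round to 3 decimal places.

0.681

At M = 20056.1: Q = 482.115.
dQ/dM = 4.64/(2√M) = 0.0163819 at this income.
η = (dQ/dM)·(M/Q) = 0.0163819 × (20056.1/482.115) = 0.681.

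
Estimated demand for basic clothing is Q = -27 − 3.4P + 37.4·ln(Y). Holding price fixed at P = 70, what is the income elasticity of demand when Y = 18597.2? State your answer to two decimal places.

0.36

At P = 70, Y = 18597.2: Q = 102.671.
Holding P constant, ∂Q/∂Y = 37.4/Y = 0.00201106.
η_Y = (∂Q/∂Y)·(Y/Q) = 0.00201106 × (18597.2/102.671) = 0.36.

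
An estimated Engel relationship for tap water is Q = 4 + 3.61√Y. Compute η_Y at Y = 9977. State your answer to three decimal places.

0.495

At Y = 9977: Q = 364.585.
dQ/dY = 3.61/(2√Y) = 0.0180708 at this income.
η = (dQ/dY)·(Y/Q) = 0.0180708 × (9977/364.585) = 0.495.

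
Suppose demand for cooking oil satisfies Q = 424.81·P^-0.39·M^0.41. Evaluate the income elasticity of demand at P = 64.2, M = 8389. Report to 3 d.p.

0.410

For a multiplicative demand Q = A·P^α·M^β, the income elasticity is β everywhere.
Here β = 0.41, so η = 0.410.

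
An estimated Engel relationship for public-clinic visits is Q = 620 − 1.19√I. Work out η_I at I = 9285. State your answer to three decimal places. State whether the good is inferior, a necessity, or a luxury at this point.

At I = 9285: Q = 505.333.
dQ/dI = -1.19/(2√I) = -0.00617484 at this income.
η = (dQ/dI)·(I/Q) = -0.00617484 × (9285/505.333) = -0.113.
Since η < 0, the good is an inferior good.

-0.113 (inferior good)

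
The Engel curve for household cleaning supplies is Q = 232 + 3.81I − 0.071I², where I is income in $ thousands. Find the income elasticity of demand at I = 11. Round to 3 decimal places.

0.093

At I = 11: Q = 265.3190.
dQ/dI = 3.81 − 0.142I = 2.24800.
η = (dQ/dI)·(I/Q) = 2.24800 × (11/265.3190) = 0.093.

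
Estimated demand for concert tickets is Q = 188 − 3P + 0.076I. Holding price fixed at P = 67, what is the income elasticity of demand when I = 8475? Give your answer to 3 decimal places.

1.021

At P = 67, I = 8475: Q = 631.100.
Holding P constant, ∂Q/∂I = 0.076.
η_I = (∂Q/∂I)·(I/Q) = 0.076 × (8475/631.100) = 1.021.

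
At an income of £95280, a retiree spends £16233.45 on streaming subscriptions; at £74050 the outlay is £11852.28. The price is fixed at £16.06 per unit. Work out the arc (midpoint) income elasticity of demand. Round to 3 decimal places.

1.244

With a constant price, Q₁ = 16233.45/16.06 = 1010.800 and Q₂ = 11852.28/16.06 = 738.000 (equivalently, work directly with expenditure since P cancels).
Midpoint %ΔQ = (11852.28 − 16233.45)/14042.87 = -0.31199; midpoint %ΔI = (74050 − 95280)/84665 = -0.25075.
η = -0.31199 / -0.25075 = 1.244.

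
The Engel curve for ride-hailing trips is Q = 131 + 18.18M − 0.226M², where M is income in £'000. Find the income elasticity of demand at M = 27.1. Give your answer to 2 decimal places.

0.35

At M = 27.1: Q = 457.7013.
dQ/dM = 18.18 − 0.452M = 5.93080.
η = (dQ/dM)·(M/Q) = 5.93080 × (27.1/457.7013) = 0.35.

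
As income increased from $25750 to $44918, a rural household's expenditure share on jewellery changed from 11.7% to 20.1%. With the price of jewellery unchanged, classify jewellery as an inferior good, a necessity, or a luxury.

luxury

The budget share rises as income rises, so η > 1.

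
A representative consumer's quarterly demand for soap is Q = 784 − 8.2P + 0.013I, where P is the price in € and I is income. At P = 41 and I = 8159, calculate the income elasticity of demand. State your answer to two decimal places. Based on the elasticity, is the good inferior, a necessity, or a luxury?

0.19 (necessity)

At P = 41, I = 8159: Q = 553.867.
Holding P constant, ∂Q/∂I = 0.013.
η_I = (∂Q/∂I)·(I/Q) = 0.013 × (8159/553.867) = 0.19.
Since 0 < η < 1, this is a necessity.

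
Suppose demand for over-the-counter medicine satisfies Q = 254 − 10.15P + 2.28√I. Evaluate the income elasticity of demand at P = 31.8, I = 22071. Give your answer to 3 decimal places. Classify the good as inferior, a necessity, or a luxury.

0.627 (necessity)

At P = 31.8, I = 22071: Q = 269.954.
Holding P constant, ∂Q/∂I = 2.28/(2√I) = 0.00767351.
η_I = (∂Q/∂I)·(I/Q) = 0.00767351 × (22071/269.954) = 0.627.
Since 0 < η < 1, this is a necessity.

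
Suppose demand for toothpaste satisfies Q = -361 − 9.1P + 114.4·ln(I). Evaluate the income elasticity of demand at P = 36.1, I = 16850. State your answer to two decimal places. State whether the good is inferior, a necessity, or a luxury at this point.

0.27 (necessity)

At P = 36.1, I = 16850: Q = 423.843.
Holding P constant, ∂Q/∂I = 114.4/I = 0.00678932.
η_I = (∂Q/∂I)·(I/Q) = 0.00678932 × (16850/423.843) = 0.27.
Since 0 < η < 1, this is a necessity.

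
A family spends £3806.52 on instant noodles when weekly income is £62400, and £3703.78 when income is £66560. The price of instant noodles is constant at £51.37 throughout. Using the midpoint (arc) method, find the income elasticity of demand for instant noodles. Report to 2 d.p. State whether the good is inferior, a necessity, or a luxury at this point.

-0.42 (inferior good)

With a constant price, Q₁ = 3806.52/51.37 = 74.100 and Q₂ = 3703.78/51.37 = 72.100 (equivalently, work directly with expenditure since P cancels).
Midpoint %ΔQ = (3703.78 − 3806.52)/3755.15 = -0.02736; midpoint %ΔI = (66560 − 62400)/64480 = 0.06452.
η = -0.02736 / 0.06452 = -0.42.
η < 0 ⇒ inferior good.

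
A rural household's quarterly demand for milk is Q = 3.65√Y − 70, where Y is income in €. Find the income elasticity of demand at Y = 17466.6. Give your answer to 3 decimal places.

0.585

At Y = 17466.6: Q = 412.389.
dQ/dY = 3.65/(2√Y) = 0.0138089 at this income.
η = (dQ/dY)·(Y/Q) = 0.0138089 × (17466.6/412.389) = 0.585.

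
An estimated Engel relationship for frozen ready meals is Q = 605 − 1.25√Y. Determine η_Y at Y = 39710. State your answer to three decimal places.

At Y = 39710: Q = 355.908.
dQ/dY = -1.25/(2√Y) = -0.00313639 at this income.
η = (dQ/dY)·(Y/Q) = -0.00313639 × (39710/355.908) = -0.350.

-0.350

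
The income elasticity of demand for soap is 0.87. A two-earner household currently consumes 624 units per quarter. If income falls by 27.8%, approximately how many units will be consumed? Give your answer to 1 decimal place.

473.1

%ΔQ ≈ η × %ΔI = 0.87 × (-27.8%) = -24.186%.
New Q ≈ 624 × (1 − 0.24186) = 473.1.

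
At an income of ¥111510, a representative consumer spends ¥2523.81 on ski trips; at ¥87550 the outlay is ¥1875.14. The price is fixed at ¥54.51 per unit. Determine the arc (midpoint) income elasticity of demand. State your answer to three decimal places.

With a constant price, Q₁ = 2523.81/54.51 = 46.300 and Q₂ = 1875.14/54.51 = 34.400 (equivalently, work directly with expenditure since P cancels).
Midpoint %ΔQ = (1875.14 − 2523.81)/2199.48 = -0.29492; midpoint %ΔI = (87550 − 111510)/99530 = -0.24073.
η = -0.29492 / -0.24073 = 1.225.

1.225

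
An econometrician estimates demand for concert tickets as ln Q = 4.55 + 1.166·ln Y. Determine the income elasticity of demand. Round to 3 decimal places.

In a log-linear demand, the coefficient on ln Y is the income elasticity.
So η = 1.166.

1.166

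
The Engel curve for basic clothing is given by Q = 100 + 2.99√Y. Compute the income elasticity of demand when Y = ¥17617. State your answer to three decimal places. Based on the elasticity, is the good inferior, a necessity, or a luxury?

At Y = 17617: Q = 496.860.
dQ/dY = 2.99/(2√Y) = 0.0112635 at this income.
η = (dQ/dY)·(Y/Q) = 0.0112635 × (17617/496.860) = 0.399.
Since 0 < η < 1, the good is a necessity.

0.399 (necessity)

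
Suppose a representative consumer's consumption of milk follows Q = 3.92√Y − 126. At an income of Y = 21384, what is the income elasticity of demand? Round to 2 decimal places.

At Y = 21384: Q = 447.232.
dQ/dY = 3.92/(2√Y) = 0.0134033 at this income.
η = (dQ/dY)·(Y/Q) = 0.0134033 × (21384/447.232) = 0.64.

0.64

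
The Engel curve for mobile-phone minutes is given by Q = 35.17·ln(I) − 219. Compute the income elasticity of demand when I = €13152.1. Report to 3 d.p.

0.307

At I = 13152.1: Q = 114.564.
dQ/dI = 35.17/I = 0.0026741 at this income.
η = (dQ/dI)·(I/Q) = 0.0026741 × (13152.1/114.564) = 0.307.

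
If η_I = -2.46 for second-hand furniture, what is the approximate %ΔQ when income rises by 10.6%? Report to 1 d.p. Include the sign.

-26.1%

%ΔQ ≈ η × %ΔI = -2.46 × 10.6% = -26.1%.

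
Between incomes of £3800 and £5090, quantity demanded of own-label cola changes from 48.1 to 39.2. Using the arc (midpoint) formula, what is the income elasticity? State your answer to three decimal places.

ΔQ = 39.2 − 48.1 = -8.9; midpoint Q̄ = (48.1 + 39.2)/2 = 43.65.
ΔI = 5090 − 3800 = 1290; midpoint Ī = (3800 + 5090)/2 = 4445.
η = (ΔQ/Q̄) ÷ (ΔI/Ī) = (-8.9/43.65) ÷ (1290/4445) = -0.703.

-0.703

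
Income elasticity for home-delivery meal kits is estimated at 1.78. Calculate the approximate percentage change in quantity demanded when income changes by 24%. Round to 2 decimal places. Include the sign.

%ΔQ ≈ η × %ΔI = 1.78 × 24% = 42.72%.

42.72%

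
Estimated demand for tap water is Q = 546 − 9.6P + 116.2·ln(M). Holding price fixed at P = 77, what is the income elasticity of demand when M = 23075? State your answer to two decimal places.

At P = 77, M = 23075: Q = 974.204.
Holding P constant, ∂Q/∂M = 116.2/M = 0.00503575.
η_M = (∂Q/∂M)·(M/Q) = 0.00503575 × (23075/974.204) = 0.12.

0.12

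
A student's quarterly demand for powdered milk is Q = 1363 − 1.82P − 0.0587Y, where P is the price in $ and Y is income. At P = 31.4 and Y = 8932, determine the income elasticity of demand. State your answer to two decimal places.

At P = 31.4, Y = 8932: Q = 781.544.
Holding P constant, ∂Q/∂Y = −0.0587.
η_Y = (∂Q/∂Y)·(Y/Q) = -0.0587 × (8932/781.544) = -0.67.

-0.67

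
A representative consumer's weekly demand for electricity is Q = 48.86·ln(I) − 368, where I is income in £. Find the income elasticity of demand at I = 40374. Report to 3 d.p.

0.325

At I = 40374: Q = 150.206.
dQ/dI = 48.86/I = 0.00121018 at this income.
η = (dQ/dI)·(I/Q) = 0.00121018 × (40374/150.206) = 0.325.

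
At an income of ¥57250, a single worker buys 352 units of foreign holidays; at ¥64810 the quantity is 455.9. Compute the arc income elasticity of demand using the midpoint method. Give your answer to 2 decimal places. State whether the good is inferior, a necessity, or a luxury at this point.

2.08 (luxury)

ΔQ = 455.9 − 352 = 103.9; midpoint Q̄ = (352 + 455.9)/2 = 403.95.
ΔI = 64810 − 57250 = 7560; midpoint Ī = (57250 + 64810)/2 = 61030.
η = (ΔQ/Q̄) ÷ (ΔI/Ī) = (103.9/403.95) ÷ (7560/61030) = 2.08.
η > 1 ⇒ luxury.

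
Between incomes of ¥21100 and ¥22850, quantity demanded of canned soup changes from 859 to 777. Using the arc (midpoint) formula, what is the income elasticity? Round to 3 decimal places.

-1.259

ΔQ = 777 − 859 = -82; midpoint Q̄ = (859 + 777)/2 = 818.
ΔI = 22850 − 21100 = 1750; midpoint Ī = (21100 + 22850)/2 = 21975.
η = (ΔQ/Q̄) ÷ (ΔI/Ī) = (-82/818) ÷ (1750/21975) = -1.259.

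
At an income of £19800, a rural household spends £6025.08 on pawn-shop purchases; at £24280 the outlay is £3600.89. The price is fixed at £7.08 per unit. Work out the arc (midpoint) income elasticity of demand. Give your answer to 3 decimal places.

With a constant price, Q₁ = 6025.08/7.08 = 851.000 and Q₂ = 3600.89/7.08 = 508.600 (equivalently, work directly with expenditure since P cancels).
Midpoint %ΔQ = (3600.89 − 6025.08)/4812.98 = -0.50368; midpoint %ΔI = (24280 − 19800)/22040 = 0.20327.
η = -0.50368 / 0.20327 = -2.478.

-2.478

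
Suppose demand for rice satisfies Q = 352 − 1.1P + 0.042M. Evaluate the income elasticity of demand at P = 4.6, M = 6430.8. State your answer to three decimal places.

0.438

At P = 4.6, M = 6430.8: Q = 617.034.
Holding P constant, ∂Q/∂M = 0.042.
η_M = (∂Q/∂M)·(M/Q) = 0.042 × (6430.8/617.034) = 0.438.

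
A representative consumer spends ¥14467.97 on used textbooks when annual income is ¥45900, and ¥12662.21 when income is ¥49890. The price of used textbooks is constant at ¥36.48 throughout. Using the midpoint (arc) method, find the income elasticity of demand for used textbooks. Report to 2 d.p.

-1.60

With a constant price, Q₁ = 14467.97/36.48 = 396.600 and Q₂ = 12662.21/36.48 = 347.100 (equivalently, work directly with expenditure since P cancels).
Midpoint %ΔQ = (12662.21 − 14467.97)/13565.09 = -0.13312; midpoint %ΔI = (49890 − 45900)/47895 = 0.08331.
η = -0.13312 / 0.08331 = -1.60.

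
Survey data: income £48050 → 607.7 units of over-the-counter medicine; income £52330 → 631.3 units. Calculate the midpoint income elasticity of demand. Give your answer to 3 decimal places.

ΔQ = 631.3 − 607.7 = 23.6; midpoint Q̄ = (607.7 + 631.3)/2 = 619.5.
ΔI = 52330 − 48050 = 4280; midpoint Ī = (48050 + 52330)/2 = 50190.
η = (ΔQ/Q̄) ÷ (ΔI/Ī) = (23.6/619.5) ÷ (4280/50190) = 0.447.

0.447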